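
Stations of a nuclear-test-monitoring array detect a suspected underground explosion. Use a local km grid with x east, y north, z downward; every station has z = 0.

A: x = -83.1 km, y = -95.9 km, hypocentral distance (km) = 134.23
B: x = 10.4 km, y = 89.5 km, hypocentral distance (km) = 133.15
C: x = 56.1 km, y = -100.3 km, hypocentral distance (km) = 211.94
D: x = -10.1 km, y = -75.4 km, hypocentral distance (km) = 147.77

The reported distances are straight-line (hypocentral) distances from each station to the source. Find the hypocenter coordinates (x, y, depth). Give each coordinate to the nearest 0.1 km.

Each station gives a sphere (x−x_i)² + (y−y_i)² + z² = d_i² (stations at z=0).
Subtracting the A sphere from B and C: z² cancels, leaving linear equations in x and y:
187.0 x + 370.8 y = -7695.24
278.4 x − 8.8 y = -29795.99
Solving: x ≈ -105.992, y ≈ 32.700 km (keep extra digits for the depth step; rounded: -106.0, 32.7).
Then from the A sphere: z² = 134.23² − (x + 83.1)² − (y + 95.9)² with x = -105.992, y = 32.700, so z ≈ 30.914 ≈ 30.9 km.
Check against D (with the unrounded solution): distance 147.77 ≈ 147.77 km. ✓

x ≈ -106.0 km, y ≈ 32.7 km, depth ≈ 30.9 km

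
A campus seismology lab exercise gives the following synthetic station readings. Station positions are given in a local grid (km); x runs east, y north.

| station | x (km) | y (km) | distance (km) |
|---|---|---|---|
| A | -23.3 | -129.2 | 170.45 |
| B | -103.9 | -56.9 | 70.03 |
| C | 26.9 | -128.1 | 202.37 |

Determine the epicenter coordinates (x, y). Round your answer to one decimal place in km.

Circle about each station: (x + 23.3)² + (y + 129.2)² = 170.45²; (x + 103.9)² + (y + 56.9)² = 70.03²; (x − 26.9)² + (y + 128.1)² = 202.37².
Subtracting the A equation from the B and C equations removes the quadratic terms:
-161.2 x + 144.6 y = 20946.29
100.4 x + 2.2 y = -12002.72
Solving the 2×2 system: x ≈ -119.8, y ≈ 11.3 km.

-119.8 km east, 11.3 km north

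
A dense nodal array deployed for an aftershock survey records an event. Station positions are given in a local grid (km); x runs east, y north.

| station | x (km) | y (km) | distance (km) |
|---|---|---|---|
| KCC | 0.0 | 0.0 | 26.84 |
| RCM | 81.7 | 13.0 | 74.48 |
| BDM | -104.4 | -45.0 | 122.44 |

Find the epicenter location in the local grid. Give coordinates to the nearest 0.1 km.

(15.8, -21.7)

Circle about each station: x² + y² = 26.84²; (x − 81.7)² + (y − 13.0)² = 74.48²; (x + 104.4)² + (y + 45.0)² = 122.44².
Subtracting the KCC equation from the RCM and BDM equations removes the quadratic terms:
163.4 x + 26.0 y = 2017.01
-208.8 x − 90.0 y = -1346.81
Solving the 2×2 system: x ≈ 15.8, y ≈ -21.7 km.
Check against KCC (with the unrounded x, y): √(x²+y²) = 26.82 ≈ 26.84 km. ✓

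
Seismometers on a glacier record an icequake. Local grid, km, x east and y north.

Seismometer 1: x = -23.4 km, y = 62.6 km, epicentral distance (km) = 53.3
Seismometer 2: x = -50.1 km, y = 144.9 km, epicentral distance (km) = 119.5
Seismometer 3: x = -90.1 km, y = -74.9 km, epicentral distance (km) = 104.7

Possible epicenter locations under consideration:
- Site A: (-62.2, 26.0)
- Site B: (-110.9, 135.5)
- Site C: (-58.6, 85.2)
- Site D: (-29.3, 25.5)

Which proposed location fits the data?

For each candidate, compare |candidate − station| to the reported distance:
Site A: residuals Seismometer 1 0.0, Seismometer 2 0.0, Seismometer 3 0.0 → max 0.0 km
Site B: residuals Seismometer 1 60.6, Seismometer 2 58.0, Seismometer 3 106.7 → max 106.7 km
Site C: residuals Seismometer 1 11.5, Seismometer 2 59.2, Seismometer 3 58.5 → max 59.2 km
Site D: residuals Seismometer 1 15.7, Seismometer 2 1.7, Seismometer 3 12.7 → max 15.7 km
Only Site A has all residuals ≈ 0.

Site A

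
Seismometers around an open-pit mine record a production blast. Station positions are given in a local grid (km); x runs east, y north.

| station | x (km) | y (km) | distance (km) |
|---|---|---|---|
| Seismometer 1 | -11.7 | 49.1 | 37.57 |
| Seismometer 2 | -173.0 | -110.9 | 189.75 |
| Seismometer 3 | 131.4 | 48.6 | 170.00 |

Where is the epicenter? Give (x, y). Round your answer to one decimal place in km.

Circle about each station: (x + 11.7)² + (y − 49.1)² = 37.57²; (x + 173.0)² + (y + 110.9)² = 189.75²; (x − 131.4)² + (y − 48.6)² = 170.00².
Subtracting pairs of circle equations eliminates x²+y² and gives linear equations (the radical axes):
-322.6 x − 320.0 y = 5086.55
286.2 x − 1.0 y = -10408.28
Solving the 2×2 system: x ≈ -36.3, y ≈ 20.7 km.

(-36.3, 20.7)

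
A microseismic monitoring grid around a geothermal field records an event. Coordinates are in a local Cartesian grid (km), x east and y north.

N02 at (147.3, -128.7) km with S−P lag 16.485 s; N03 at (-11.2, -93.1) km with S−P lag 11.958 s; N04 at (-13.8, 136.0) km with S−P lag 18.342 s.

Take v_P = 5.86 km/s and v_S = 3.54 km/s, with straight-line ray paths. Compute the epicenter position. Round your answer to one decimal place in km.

57.9 km east, -11.5 km north

Distance from S−P lag: d = Δt · v_P v_S / (v_P − v_S) = Δt · (5.86·3.54)/(5.86−3.54) ≈ 8.9416·Δt.
So d_N02 = 147.40, d_N03 = 106.92, d_N04 = 164.01 km.
Circle about each station: (x − 147.3)² + (y + 128.7)² = 147.40²; (x + 11.2)² + (y + 93.1)² = 106.92²; (x + 13.8)² + (y − 136.0)² = 164.01².
Subtracting the N02 equation from the N03 and N04 equations removes the quadratic terms:
-317.0 x + 71.2 y = -19173.06
-322.2 x + 529.4 y = -24747.06
Solving the 2×2 system: x ≈ 57.9, y ≈ -11.5 km.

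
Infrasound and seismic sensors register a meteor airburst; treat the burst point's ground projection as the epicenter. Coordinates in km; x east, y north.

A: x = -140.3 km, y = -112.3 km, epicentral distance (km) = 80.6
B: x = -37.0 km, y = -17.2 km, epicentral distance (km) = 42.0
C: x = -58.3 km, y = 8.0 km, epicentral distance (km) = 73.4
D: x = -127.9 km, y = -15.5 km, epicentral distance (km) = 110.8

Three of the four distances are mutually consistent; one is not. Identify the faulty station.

Solve using three stations at a time. Using B, C, D (subtract circle equations pairwise → linear system) gives (x, y) ≈ (-25.4, -57.7).
Distances from that point to each station vs reported:
  A: calculated 127.2 vs reported 80.6 → residual 46.6 km
  B: calculated 42.1 vs reported 42.0 → residual 0.1 km
  C: calculated 73.5 vs reported 73.4 → residual 0.1 km
  D: calculated 110.8 vs reported 110.8 → residual 0.0 km
B, C, D are mutually consistent (residuals ≈ 0); A is off by 46.6 km.

A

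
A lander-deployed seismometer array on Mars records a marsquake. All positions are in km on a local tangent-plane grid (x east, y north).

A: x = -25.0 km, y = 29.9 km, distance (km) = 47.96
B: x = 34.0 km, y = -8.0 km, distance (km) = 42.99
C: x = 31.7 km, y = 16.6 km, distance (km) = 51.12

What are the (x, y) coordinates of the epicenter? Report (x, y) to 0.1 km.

Circle about each station: (x + 25.0)² + (y − 29.9)² = 47.96²; (x − 34.0)² + (y + 8.0)² = 42.99²; (x − 31.7)² + (y − 16.6)² = 51.12².
Subtracting the A equation from the B and C equations removes the quadratic terms:
118.0 x − 75.8 y = 153.01
113.4 x − 26.6 y = -551.65
Solving the 2×2 system: x ≈ -8.4, y ≈ -15.1 km.
Check against A (with the unrounded x, y): √((x + 25.0)²+(y − 29.9)²) = 47.97 ≈ 47.96 km. ✓

x ≈ -8.4 km, y ≈ -15.1 km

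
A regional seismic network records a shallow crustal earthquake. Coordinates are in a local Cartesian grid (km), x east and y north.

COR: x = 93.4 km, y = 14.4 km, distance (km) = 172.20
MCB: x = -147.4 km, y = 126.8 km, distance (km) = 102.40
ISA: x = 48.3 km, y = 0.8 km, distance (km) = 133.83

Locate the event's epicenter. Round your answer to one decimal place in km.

Circle about each station: (x − 93.4)² + (y − 14.4)² = 172.20²; (x + 147.4)² + (y − 126.8)² = 102.40²; (x − 48.3)² + (y − 0.8)² = 133.83².
Subtracting the COR equation from the MCB and ISA equations removes the quadratic terms:
-481.6 x + 224.8 y = 48041.16
-90.2 x − 27.2 y = 5144.98
Solving the 2×2 system: x ≈ -73.8, y ≈ 55.6 km.

-73.8 km east, 55.6 km north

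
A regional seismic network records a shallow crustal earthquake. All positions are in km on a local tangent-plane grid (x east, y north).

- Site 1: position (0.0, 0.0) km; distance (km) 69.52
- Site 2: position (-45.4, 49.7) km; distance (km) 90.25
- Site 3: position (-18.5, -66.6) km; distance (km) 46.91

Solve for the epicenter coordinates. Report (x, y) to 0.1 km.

x ≈ -57.0 km, y ≈ -39.8 km

Circle about each station: x² + y² = 69.52²; (x + 45.4)² + (y − 49.7)² = 90.25²; (x + 18.5)² + (y + 66.6)² = 46.91².
Subtracting the Site 1 equation from the Site 2 and Site 3 equations removes the quadratic terms:
-90.8 x + 99.4 y = 1219.22
-37.0 x − 133.2 y = 7410.29
Solving the 2×2 system: x ≈ -57.0, y ≈ -39.8 km.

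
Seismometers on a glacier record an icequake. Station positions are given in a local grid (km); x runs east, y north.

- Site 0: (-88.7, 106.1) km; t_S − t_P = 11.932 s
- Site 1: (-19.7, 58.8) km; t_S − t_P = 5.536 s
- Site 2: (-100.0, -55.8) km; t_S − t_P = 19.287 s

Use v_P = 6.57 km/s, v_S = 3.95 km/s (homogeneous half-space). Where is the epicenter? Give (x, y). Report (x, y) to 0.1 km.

Distance from S−P lag: d = Δt · v_P v_S / (v_P − v_S) = Δt · (6.57·3.95)/(6.57−3.95) ≈ 9.9052·Δt.
So d_Site 0 = 118.19, d_Site 1 = 54.83, d_Site 2 = 191.04 km.
Circle about each station: (x + 88.7)² + (y − 106.1)² = 118.19²; (x + 19.7)² + (y − 58.8)² = 54.83²; (x + 100.0)² + (y + 55.8)² = 191.04².
Subtracting the Site 0 equation from the Site 1 and Site 2 equations removes the quadratic terms:
138.0 x − 94.6 y = -4316.82
-22.6 x − 323.8 y = -28538.67
Solving the 2×2 system: x ≈ 27.8, y ≈ 86.2 km.

27.8 km east, 86.2 km north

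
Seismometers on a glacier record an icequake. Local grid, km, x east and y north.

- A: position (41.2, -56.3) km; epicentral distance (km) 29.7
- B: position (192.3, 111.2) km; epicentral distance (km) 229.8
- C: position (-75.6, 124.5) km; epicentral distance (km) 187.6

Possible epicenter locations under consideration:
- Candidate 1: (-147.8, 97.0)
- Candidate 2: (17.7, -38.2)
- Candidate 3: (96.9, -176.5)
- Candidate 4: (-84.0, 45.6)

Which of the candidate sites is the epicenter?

For each candidate, compare |candidate − station| to the reported distance:
Candidate 1: residuals A 213.7, B 110.6, C 110.3 → max 213.7 km
Candidate 2: residuals A 0.0, B 0.0, C 0.0 → max 0.0 km
Candidate 3: residuals A 102.8, B 73.3, C 159.3 → max 159.3 km
Candidate 4: residuals A 131.7, B 54.2, C 108.3 → max 131.7 km
Only Candidate 2 has all residuals ≈ 0.

Candidate 2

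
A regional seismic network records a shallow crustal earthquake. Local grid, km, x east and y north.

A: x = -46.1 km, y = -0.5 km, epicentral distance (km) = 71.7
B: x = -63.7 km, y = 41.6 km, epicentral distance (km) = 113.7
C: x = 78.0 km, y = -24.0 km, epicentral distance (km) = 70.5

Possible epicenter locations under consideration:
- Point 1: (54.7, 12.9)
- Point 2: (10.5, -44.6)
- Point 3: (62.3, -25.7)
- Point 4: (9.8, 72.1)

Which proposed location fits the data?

For each candidate, compare |candidate − station| to the reported distance:
Point 1: residuals A 30.0, B 8.1, C 26.9 → max 30.0 km
Point 2: residuals A 0.1, B 0.0, C 0.1 → max 0.1 km
Point 3: residuals A 39.6, B 29.1, C 54.7 → max 54.7 km
Point 4: residuals A 19.9, B 34.1, C 47.3 → max 47.3 km
Only Point 2 has all residuals ≈ 0.

Point 2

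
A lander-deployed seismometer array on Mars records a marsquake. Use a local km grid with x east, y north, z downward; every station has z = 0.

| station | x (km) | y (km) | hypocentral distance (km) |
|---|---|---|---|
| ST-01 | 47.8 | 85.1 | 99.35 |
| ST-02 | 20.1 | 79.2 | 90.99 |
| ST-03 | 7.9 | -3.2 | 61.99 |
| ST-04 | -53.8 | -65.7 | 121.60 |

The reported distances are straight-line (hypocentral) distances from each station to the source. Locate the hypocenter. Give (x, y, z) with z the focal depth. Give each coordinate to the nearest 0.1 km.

x ≈ 20.6 km, y ≈ 10.1 km, depth ≈ 59.2 km

Each station gives a sphere (x−x_i)² + (y−y_i)² + z² = d_i² (stations at z=0).
Subtracting the ST-01 sphere from ST-02 and ST-03: z² cancels, leaving linear equations in x and y:
-55.4 x − 11.8 y = -1258.96
-79.8 x − 176.6 y = -3426.54
Solving: x ≈ 20.572, y ≈ 10.107 km (keep extra digits for the depth step; rounded: 20.6, 10.1).
Then from the ST-01 sphere: z² = 99.35² − (x − 47.8)² − (y − 85.1)² with x = 20.572, y = 10.107, so z ≈ 59.204 ≈ 59.2 km.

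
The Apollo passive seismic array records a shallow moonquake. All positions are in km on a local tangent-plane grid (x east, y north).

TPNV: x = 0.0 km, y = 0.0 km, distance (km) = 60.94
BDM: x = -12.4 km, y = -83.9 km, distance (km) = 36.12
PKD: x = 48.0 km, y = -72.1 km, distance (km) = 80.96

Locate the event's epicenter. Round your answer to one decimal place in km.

Circle about each station: x² + y² = 60.94²; (x + 12.4)² + (y + 83.9)² = 36.12²; (x − 48.0)² + (y + 72.1)² = 80.96².
Subtracting the TPNV equation from the BDM and PKD equations removes the quadratic terms:
-24.8 x − 167.8 y = 9602.00
96.0 x − 144.2 y = 4661.57
Solving the 2×2 system: x ≈ -30.6, y ≈ -52.7 km.
Check against TPNV (with the unrounded x, y): √(x²+y²) = 60.94 ≈ 60.94 km. ✓

(-30.6, -52.7)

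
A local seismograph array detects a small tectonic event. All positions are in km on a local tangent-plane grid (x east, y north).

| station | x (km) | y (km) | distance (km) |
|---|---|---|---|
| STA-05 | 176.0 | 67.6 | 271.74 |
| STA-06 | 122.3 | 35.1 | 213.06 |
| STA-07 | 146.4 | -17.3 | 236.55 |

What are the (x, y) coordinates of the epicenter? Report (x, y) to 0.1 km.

x ≈ -88.9 km, y ≈ 7.0 km

Circle about each station: (x − 176.0)² + (y − 67.6)² = 271.74²; (x − 122.3)² + (y − 35.1)² = 213.06²; (x − 146.4)² + (y + 17.3)² = 236.55².
Subtracting the STA-05 equation from the STA-06 and STA-07 equations removes the quadratic terms:
-107.4 x − 65.0 y = 9091.60
-59.2 x − 169.8 y = 4073.22
Solving the 2×2 system: x ≈ -88.9, y ≈ 7.0 km.
Check against STA-05 (with the unrounded x, y): √((x − 176.0)²+(y − 67.6)²) = 271.73 ≈ 271.74 km. ✓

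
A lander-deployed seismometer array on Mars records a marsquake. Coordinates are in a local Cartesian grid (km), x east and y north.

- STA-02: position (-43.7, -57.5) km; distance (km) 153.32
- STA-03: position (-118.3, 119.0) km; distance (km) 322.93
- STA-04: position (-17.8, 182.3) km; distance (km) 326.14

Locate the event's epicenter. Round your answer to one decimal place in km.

Circle about each station: (x + 43.7)² + (y + 57.5)² = 153.32²; (x + 118.3)² + (y − 119.0)² = 322.93²; (x + 17.8)² + (y − 182.3)² = 326.14².
Subtracting pairs of circle equations eliminates x²+y² and gives linear equations (the radical axes):
-149.2 x + 353.0 y = -57836.81
51.8 x + 479.6 y = -54526.09
Solving the 2×2 system: x ≈ 94.5, y ≈ -123.9 km.

94.5 km east, -123.9 km north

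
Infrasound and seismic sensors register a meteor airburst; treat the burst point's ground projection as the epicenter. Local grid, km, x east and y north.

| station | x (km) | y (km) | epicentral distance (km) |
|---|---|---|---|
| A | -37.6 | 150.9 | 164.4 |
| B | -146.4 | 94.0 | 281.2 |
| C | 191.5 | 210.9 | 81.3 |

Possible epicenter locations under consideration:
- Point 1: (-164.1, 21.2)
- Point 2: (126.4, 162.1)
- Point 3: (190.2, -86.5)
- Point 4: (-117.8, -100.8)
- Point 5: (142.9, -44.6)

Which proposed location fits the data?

For each candidate, compare |candidate − station| to the reported distance:
Point 1: residuals A 16.8, B 206.3, C 321.7 → max 321.7 km
Point 2: residuals A 0.0, B 0.0, C 0.1 → max 0.1 km
Point 3: residuals A 164.6, B 100.7, C 216.1 → max 216.1 km
Point 4: residuals A 99.8, B 84.3, C 357.8 → max 357.8 km
Point 5: residuals A 101.7, B 39.6, C 178.8 → max 178.8 km
Only Point 2 has all residuals ≈ 0.

Point 2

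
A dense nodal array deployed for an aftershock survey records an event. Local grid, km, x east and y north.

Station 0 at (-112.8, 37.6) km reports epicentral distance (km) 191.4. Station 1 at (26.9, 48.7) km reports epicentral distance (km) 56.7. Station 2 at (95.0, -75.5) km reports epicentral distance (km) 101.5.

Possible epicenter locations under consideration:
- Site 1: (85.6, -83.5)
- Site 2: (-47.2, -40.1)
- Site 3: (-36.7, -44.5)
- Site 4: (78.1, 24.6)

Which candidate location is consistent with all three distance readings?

For each candidate, compare |candidate − station| to the reported distance:
Site 1: residuals Station 0 41.0, Station 1 87.9, Station 2 89.2 → max 89.2 km
Site 2: residuals Station 0 89.7, Station 1 59.0, Station 2 45.0 → max 89.7 km
Site 3: residuals Station 0 79.5, Station 1 56.1, Station 2 33.8 → max 79.5 km
Site 4: residuals Station 0 0.1, Station 1 0.1, Station 2 0.0 → max 0.1 km
Only Site 4 has all residuals ≈ 0.

Site 4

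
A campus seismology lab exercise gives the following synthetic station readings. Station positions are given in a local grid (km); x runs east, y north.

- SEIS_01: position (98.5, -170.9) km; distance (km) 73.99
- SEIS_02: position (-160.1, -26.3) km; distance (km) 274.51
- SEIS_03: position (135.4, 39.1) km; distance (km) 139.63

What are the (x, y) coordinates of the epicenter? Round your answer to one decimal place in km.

Circle about each station: (x − 98.5)² + (y + 170.9)² = 73.99²; (x + 160.1)² + (y + 26.3)² = 274.51²; (x − 135.4)² + (y − 39.1)² = 139.63².
Subtracting pairs of circle equations eliminates x²+y² and gives linear equations (the radical axes):
-517.2 x + 289.2 y = -82466.58
73.8 x + 420.0 y = -33069.11
Solving the 2×2 system: x ≈ 105.1, y ≈ -97.2 km.

105.1 km east, -97.2 km north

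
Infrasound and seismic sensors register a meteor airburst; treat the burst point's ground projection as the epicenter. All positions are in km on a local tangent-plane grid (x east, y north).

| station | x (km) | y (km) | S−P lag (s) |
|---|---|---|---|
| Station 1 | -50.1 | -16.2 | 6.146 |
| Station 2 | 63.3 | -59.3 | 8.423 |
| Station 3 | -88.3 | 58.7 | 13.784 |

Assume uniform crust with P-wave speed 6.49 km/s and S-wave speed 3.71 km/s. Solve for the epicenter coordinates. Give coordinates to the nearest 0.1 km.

Distance from S−P lag: d = Δt · v_P v_S / (v_P − v_S) = Δt · (6.49·3.71)/(6.49−3.71) ≈ 8.6611·Δt.
So d_Station 1 = 53.23, d_Station 2 = 72.95, d_Station 3 = 119.38 km.
Circle about each station: (x + 50.1)² + (y + 16.2)² = 53.23²; (x − 63.3)² + (y + 59.3)² = 72.95²; (x + 88.3)² + (y − 58.7)² = 119.38².
Subtracting the Station 1 equation from the Station 2 and Station 3 equations removes the quadratic terms:
226.8 x − 86.2 y = 2262.66
-76.4 x + 149.8 y = -2948.02
Solving the 2×2 system: x ≈ 3.1, y ≈ -18.1 km.

(3.1, -18.1)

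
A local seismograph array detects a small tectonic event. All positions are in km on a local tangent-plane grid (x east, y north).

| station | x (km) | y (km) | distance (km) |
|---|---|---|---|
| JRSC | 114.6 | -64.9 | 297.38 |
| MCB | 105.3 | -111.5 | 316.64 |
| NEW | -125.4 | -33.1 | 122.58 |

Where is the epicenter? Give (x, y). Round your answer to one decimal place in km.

(-140.1, 88.6)

Circle about each station: (x − 114.6)² + (y + 64.9)² = 297.38²; (x − 105.3)² + (y + 111.5)² = 316.64²; (x + 125.4)² + (y + 33.1)² = 122.58².
Subtracting pairs of circle equations eliminates x²+y² and gives linear equations (the radical axes):
-18.6 x − 93.2 y = -5650.86
-480.0 x + 63.6 y = 72884.61
Solving the 2×2 system: x ≈ -140.1, y ≈ 88.6 km.
Check against JRSC (with the unrounded x, y): √((x − 114.6)²+(y + 64.9)²) = 297.38 ≈ 297.38 km. ✓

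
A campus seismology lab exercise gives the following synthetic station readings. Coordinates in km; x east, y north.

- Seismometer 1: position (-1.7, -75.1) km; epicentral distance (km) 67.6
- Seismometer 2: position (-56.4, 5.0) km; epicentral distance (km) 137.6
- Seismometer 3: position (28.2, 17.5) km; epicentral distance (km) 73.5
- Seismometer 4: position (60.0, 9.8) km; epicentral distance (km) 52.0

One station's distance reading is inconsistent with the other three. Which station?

Seismometer 1

Solve using three stations at a time. Using Seismometer 2, Seismometer 3, Seismometer 4 (subtract circle equations pairwise → linear system) gives (x, y) ≈ (73.5, -40.2).
Distances from that point to each station vs reported:
  Seismometer 1: calculated 82.9 vs reported 67.6 → residual 15.3 km
  Seismometer 2: calculated 137.5 vs reported 137.6 → residual 0.1 km
  Seismometer 3: calculated 73.4 vs reported 73.5 → residual 0.1 km
  Seismometer 4: calculated 51.8 vs reported 52.0 → residual 0.2 km
Seismometer 2, Seismometer 3, Seismometer 4 are mutually consistent (residuals ≈ 0); Seismometer 1 is off by 15.3 km.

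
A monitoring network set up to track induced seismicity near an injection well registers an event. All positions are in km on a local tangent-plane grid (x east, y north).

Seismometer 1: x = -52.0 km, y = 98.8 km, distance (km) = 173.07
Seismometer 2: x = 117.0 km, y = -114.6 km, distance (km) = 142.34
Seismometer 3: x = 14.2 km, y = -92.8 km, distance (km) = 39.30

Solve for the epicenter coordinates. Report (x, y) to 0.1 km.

Circle about each station: (x + 52.0)² + (y − 98.8)² = 173.07²; (x − 117.0)² + (y + 114.6)² = 142.34²; (x − 14.2)² + (y + 92.8)² = 39.30².
Subtracting the Seismometer 1 equation from the Seismometer 2 and Seismometer 3 equations removes the quadratic terms:
338.0 x − 426.8 y = 24049.27
132.4 x − 383.2 y = 24756.77
Solving the 2×2 system: x ≈ -18.5, y ≈ -71.0 km.

x ≈ -18.5 km, y ≈ -71.0 km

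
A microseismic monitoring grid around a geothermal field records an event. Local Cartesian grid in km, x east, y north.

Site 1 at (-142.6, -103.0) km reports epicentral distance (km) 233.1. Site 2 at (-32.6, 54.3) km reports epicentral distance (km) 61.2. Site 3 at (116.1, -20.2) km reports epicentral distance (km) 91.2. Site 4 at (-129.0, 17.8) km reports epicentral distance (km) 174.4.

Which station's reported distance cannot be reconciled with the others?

Site 2

Solve using three stations at a time. Using Site 1, Site 3, Site 4 (subtract circle equations pairwise → linear system) gives (x, y) ≈ (44.4, 36.1).
Distances from that point to each station vs reported:
  Site 1: calculated 233.1 vs reported 233.1 → residual 0.0 km
  Site 2: calculated 79.1 vs reported 61.2 → residual 17.9 km
  Site 3: calculated 91.2 vs reported 91.2 → residual 0.0 km
  Site 4: calculated 174.4 vs reported 174.4 → residual 0.0 km
Site 1, Site 3, Site 4 are mutually consistent (residuals ≈ 0); Site 2 is off by 17.9 km.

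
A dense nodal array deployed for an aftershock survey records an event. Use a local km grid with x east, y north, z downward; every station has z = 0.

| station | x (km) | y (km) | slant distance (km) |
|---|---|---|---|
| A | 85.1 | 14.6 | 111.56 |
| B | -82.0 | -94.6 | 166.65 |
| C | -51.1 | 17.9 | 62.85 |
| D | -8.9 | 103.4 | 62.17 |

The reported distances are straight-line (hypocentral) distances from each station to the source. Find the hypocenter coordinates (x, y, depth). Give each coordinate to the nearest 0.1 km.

(-13.3, 52.9, 36.0)

Each station gives a sphere (x−x_i)² + (y−y_i)² + z² = d_i² (stations at z=0).
Subtracting the A sphere from B and C: z² cancels, leaving linear equations in x and y:
-334.2 x − 218.4 y = -7108.60
-272.4 x + 6.6 y = 3971.96
Solving: x ≈ -13.300, y ≈ 52.900 km (keep extra digits for the depth step; rounded: -13.3, 52.9).
Then from the A sphere: z² = 111.56² − (x − 85.1)² − (y − 14.6)² with x = -13.300, y = 52.900, so z ≈ 36.003 ≈ 36.0 km.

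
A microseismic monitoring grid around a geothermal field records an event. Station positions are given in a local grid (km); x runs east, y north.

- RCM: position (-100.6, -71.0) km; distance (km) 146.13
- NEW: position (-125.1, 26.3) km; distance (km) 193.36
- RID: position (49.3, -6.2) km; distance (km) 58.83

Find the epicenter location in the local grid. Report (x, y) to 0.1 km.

(45.4, -64.9)

Circle about each station: (x + 100.6)² + (y + 71.0)² = 146.13²; (x + 125.1)² + (y − 26.3)² = 193.36²; (x − 49.3)² + (y + 6.2)² = 58.83².
Subtracting pairs of circle equations eliminates x²+y² and gives linear equations (the radical axes):
-49.0 x + 194.6 y = -14853.77
299.8 x + 129.6 y = 5200.58
Solving the 2×2 system: x ≈ 45.4, y ≈ -64.9 km.
Check against RCM (with the unrounded x, y): √((x + 100.6)²+(y + 71.0)²) = 146.13 ≈ 146.13 km. ✓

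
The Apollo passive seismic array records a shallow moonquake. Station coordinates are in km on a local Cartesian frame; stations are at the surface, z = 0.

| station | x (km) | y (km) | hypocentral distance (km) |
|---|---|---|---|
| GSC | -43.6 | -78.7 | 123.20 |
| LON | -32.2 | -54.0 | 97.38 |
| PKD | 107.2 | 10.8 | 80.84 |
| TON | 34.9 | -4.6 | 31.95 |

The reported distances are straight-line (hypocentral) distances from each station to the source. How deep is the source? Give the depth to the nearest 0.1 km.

Each station gives a sphere (x−x_i)² + (y−y_i)² + z² = d_i² (stations at z=0).
Subtracting the GSC sphere from LON and PKD: z² cancels, leaving linear equations in x and y:
22.8 x + 49.4 y = 1553.57
301.6 x + 179.0 y = 12156.96
Solving: x ≈ 29.809, y ≈ 17.691 km (keep extra digits for the depth step; rounded: 29.8, 17.7).
Then from the GSC sphere: z² = 123.20² − (x + 43.6)² − (y + 78.7)² with x = 29.809, y = 17.691, so z ≈ 22.319 ≈ 22.3 km.

depth ≈ 22.3 km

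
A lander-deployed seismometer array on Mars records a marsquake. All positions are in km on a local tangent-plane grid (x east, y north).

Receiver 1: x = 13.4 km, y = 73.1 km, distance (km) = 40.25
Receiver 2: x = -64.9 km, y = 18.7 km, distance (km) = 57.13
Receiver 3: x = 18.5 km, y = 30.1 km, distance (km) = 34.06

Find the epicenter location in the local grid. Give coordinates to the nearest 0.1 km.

Circle about each station: (x − 13.4)² + (y − 73.1)² = 40.25²; (x + 64.9)² + (y − 18.7)² = 57.13²; (x − 18.5)² + (y − 30.1)² = 34.06².
Subtracting the Receiver 1 equation from the Receiver 2 and Receiver 3 equations removes the quadratic terms:
-156.6 x − 108.8 y = -2605.24
10.2 x − 86.0 y = -3814.93
Solving the 2×2 system: x ≈ -13.1, y ≈ 42.8 km.
Check against Receiver 1 (with the unrounded x, y): √((x − 13.4)²+(y − 73.1)²) = 40.25 ≈ 40.25 km. ✓

-13.1 km east, 42.8 km north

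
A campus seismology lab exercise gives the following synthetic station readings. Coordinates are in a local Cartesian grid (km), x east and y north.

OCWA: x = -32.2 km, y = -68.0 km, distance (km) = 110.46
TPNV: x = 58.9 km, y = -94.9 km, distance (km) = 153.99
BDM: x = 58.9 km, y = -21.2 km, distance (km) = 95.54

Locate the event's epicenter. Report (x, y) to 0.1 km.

Circle about each station: (x + 32.2)² + (y + 68.0)² = 110.46²; (x − 58.9)² + (y + 94.9)² = 153.99²; (x − 58.9)² + (y + 21.2)² = 95.54².
Subtracting the OCWA equation from the TPNV and BDM equations removes the quadratic terms:
182.2 x − 53.8 y = -4697.13
182.2 x + 93.6 y = 1331.33
Solving the 2×2 system: x ≈ -13.7, y ≈ 40.9 km.
Check against OCWA (with the unrounded x, y): √((x + 32.2)²+(y + 68.0)²) = 110.46 ≈ 110.46 km. ✓

(-13.7, 40.9)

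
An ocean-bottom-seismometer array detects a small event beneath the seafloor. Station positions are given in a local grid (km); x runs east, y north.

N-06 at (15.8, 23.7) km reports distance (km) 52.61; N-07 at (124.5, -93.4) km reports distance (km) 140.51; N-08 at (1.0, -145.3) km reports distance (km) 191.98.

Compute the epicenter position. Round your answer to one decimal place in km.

(67.2, 34.9)

Circle about each station: (x − 15.8)² + (y − 23.7)² = 52.61²; (x − 124.5)² + (y + 93.4)² = 140.51²; (x − 1.0)² + (y + 145.3)² = 191.98².
Subtracting the N-06 equation from the N-07 and N-08 equations removes the quadratic terms:
217.4 x − 234.2 y = 6437.23
-29.6 x − 338.0 y = -13786.75
Solving the 2×2 system: x ≈ 67.2, y ≈ 34.9 km.
Check against N-06 (with the unrounded x, y): √((x − 15.8)²+(y − 23.7)²) = 52.62 ≈ 52.61 km. ✓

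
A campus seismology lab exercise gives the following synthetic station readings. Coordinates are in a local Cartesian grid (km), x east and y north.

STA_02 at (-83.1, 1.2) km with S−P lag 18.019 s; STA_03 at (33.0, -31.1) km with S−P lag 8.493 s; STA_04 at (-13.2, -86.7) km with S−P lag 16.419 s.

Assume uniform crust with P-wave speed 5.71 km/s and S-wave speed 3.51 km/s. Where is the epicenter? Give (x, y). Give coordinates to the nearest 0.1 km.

(78.2, 31.7)

Distance from S−P lag: d = Δt · v_P v_S / (v_P − v_S) = Δt · (5.71·3.51)/(5.71−3.51) ≈ 9.1100·Δt.
So d_STA_02 = 164.15, d_STA_03 = 77.37, d_STA_04 = 149.58 km.
Circle about each station: (x + 83.1)² + (y − 1.2)² = 164.15²; (x − 33.0)² + (y + 31.1)² = 77.37²; (x + 13.2)² + (y + 86.7)² = 149.58².
Subtracting the STA_02 equation from the STA_03 and STA_04 equations removes the quadratic terms:
232.2 x − 64.6 y = 16108.27
139.8 x − 175.8 y = 5355.13
Solving the 2×2 system: x ≈ 78.2, y ≈ 31.7 km.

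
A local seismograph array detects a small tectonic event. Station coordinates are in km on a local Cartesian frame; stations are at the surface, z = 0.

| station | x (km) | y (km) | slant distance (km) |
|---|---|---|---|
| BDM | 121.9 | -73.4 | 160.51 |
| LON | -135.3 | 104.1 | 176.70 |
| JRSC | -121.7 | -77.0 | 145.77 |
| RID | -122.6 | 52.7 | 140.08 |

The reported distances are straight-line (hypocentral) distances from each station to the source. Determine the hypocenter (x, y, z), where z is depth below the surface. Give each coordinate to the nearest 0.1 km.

Each station gives a sphere (x−x_i)² + (y−y_i)² + z² = d_i² (stations at z=0).
Subtracting the BDM sphere from LON and JRSC: z² cancels, leaving linear equations in x and y:
-514.4 x + 355.0 y = 3436.30
-487.2 x − 7.2 y = 5007.29
Solving: x ≈ -10.202, y ≈ -5.104 km (keep extra digits for the depth step; rounded: -10.2, -5.1).
Then from the BDM sphere: z² = 160.51² − (x − 121.9)² − (y + 73.4)² with x = -10.202, y = -5.104, so z ≈ 60.400 ≈ 60.4 km.
Check against RID (with the unrounded solution): distance 140.08 ≈ 140.08 km. ✓

(-10.2, -5.1, 60.4)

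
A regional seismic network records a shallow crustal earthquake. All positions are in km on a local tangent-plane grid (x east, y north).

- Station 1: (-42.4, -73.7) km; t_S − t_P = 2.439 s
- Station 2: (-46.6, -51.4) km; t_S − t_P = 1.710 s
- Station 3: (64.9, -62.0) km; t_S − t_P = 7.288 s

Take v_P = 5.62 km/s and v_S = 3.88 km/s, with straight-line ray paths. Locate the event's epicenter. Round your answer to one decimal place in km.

(-25.4, -48.3)

Distance from S−P lag: d = Δt · v_P v_S / (v_P − v_S) = Δt · (5.62·3.88)/(5.62−3.88) ≈ 12.5320·Δt.
So d_Station 1 = 30.57, d_Station 2 = 21.43, d_Station 3 = 91.33 km.
Circle about each station: (x + 42.4)² + (y + 73.7)² = 30.57²; (x + 46.6)² + (y + 51.4)² = 21.43²; (x − 64.9)² + (y + 62.0)² = 91.33².
Subtracting pairs of circle equations eliminates x²+y² and gives linear equations (the radical axes):
-8.4 x + 44.6 y = -1940.65
214.6 x + 23.4 y = -6580.08
Solving the 2×2 system: x ≈ -25.4, y ≈ -48.3 km.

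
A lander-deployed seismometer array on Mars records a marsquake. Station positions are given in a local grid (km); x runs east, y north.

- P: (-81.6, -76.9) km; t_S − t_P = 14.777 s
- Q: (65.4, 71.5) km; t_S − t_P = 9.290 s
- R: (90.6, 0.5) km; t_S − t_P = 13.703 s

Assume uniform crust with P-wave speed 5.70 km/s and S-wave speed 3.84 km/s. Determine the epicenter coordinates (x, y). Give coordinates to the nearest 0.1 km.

-41.9 km east, 92.4 km north

Distance from S−P lag: d = Δt · v_P v_S / (v_P − v_S) = Δt · (5.70·3.84)/(5.70−3.84) ≈ 11.7677·Δt.
So d_P = 173.89, d_Q = 109.32, d_R = 161.25 km.
Circle about each station: (x + 81.6)² + (y + 76.9)² = 173.89²; (x − 65.4)² + (y − 71.5)² = 109.32²; (x − 90.6)² + (y − 0.5)² = 161.25².
Subtracting pairs of circle equations eliminates x²+y² and gives linear equations (the radical axes):
294.0 x + 296.8 y = 15104.11
344.4 x + 154.8 y = -127.39
Solving the 2×2 system: x ≈ -41.9, y ≈ 92.4 km.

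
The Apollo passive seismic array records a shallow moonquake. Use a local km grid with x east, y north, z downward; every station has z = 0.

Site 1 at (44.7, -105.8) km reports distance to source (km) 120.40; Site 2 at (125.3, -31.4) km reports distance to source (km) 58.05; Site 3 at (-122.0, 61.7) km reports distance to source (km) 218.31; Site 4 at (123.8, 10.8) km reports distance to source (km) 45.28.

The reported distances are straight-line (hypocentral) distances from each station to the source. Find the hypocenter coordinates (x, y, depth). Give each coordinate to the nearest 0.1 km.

x ≈ 87.0 km, y ≈ 4.0 km, depth ≈ 25.5 km

Each station gives a sphere (x−x_i)² + (y−y_i)² + z² = d_i² (stations at z=0).
Subtracting the Site 1 sphere from Site 2 and Site 3: z² cancels, leaving linear equations in x and y:
161.2 x + 148.8 y = 14620.68
-333.4 x + 335.0 y = -27663.94
Solving: x ≈ 87.001, y ≈ 4.006 km (keep extra digits for the depth step; rounded: 87.0, 4.0).
Then from the Site 1 sphere: z² = 120.40² − (x − 44.7)² − (y + 105.8)² with x = 87.001, y = 4.006, so z ≈ 25.484 ≈ 25.5 km.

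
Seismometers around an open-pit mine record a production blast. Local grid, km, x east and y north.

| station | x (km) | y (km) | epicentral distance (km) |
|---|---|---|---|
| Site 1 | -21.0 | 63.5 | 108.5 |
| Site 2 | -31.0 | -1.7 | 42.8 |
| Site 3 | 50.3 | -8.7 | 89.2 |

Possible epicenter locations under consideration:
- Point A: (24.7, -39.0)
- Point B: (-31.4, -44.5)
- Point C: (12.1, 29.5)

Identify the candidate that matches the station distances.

For each candidate, compare |candidate − station| to the reported distance:
Point A: residuals Site 1 3.7, Site 2 24.2, Site 3 49.5 → max 49.5 km
Point B: residuals Site 1 0.0, Site 2 0.0, Site 3 0.0 → max 0.0 km
Point C: residuals Site 1 61.0, Site 2 10.4, Site 3 35.2 → max 61.0 km
Only Point B has all residuals ≈ 0.

Point B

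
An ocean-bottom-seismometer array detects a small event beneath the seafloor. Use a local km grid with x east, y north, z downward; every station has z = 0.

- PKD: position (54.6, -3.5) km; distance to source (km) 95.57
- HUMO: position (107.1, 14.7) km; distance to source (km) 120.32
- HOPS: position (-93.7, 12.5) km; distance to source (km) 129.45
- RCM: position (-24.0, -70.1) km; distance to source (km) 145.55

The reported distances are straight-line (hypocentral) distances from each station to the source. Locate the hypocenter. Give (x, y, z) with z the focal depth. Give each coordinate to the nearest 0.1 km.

x ≈ 11.9 km, y ≈ 57.7 km, depth ≈ 59.7 km

Each station gives a sphere (x−x_i)² + (y−y_i)² + z² = d_i² (stations at z=0).
Subtracting the PKD sphere from HUMO and HOPS: z² cancels, leaving linear equations in x and y:
105.0 x + 36.4 y = 3349.81
-296.6 x + 32.0 y = -1681.15
Solving: x ≈ 11.895, y ≈ 57.715 km (keep extra digits for the depth step; rounded: 11.9, 57.7).
Then from the PKD sphere: z² = 95.57² − (x − 54.6)² − (y + 3.5)² with x = 11.895, y = 57.715, so z ≈ 59.688 ≈ 59.7 km.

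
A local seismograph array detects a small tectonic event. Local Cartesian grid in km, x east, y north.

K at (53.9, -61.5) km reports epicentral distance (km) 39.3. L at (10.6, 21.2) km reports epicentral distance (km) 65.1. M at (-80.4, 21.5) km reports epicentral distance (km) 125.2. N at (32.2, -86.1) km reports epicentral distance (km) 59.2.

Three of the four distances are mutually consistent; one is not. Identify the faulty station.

Solve using three stations at a time. Using K, M, N (subtract circle equations pairwise → linear system) gives (x, y) ≈ (35.1, -26.9).
Distances from that point to each station vs reported:
  K: calculated 39.4 vs reported 39.3 → residual 0.1 km
  L: calculated 54.0 vs reported 65.1 → residual 11.1 km
  M: calculated 125.2 vs reported 125.2 → residual 0.0 km
  N: calculated 59.2 vs reported 59.2 → residual 0.0 km
K, M, N are mutually consistent (residuals ≈ 0); L is off by 11.1 km.

L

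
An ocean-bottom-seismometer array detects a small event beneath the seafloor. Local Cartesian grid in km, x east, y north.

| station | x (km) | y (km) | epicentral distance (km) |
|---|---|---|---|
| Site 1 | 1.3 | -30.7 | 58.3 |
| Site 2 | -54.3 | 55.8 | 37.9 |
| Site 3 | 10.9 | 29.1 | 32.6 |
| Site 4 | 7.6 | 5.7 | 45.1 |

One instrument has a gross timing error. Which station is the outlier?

Solve using three stations at a time. Using Site 2, Site 3, Site 4 (subtract circle equations pairwise → linear system) gives (x, y) ≈ (-19.0, 42.1).
Distances from that point to each station vs reported:
  Site 1: calculated 75.6 vs reported 58.3 → residual 17.3 km
  Site 2: calculated 37.9 vs reported 37.9 → residual 0.0 km
  Site 3: calculated 32.6 vs reported 32.6 → residual 0.0 km
  Site 4: calculated 45.1 vs reported 45.1 → residual 0.0 km
Site 2, Site 3, Site 4 are mutually consistent (residuals ≈ 0); Site 1 is off by 17.3 km.

Site 1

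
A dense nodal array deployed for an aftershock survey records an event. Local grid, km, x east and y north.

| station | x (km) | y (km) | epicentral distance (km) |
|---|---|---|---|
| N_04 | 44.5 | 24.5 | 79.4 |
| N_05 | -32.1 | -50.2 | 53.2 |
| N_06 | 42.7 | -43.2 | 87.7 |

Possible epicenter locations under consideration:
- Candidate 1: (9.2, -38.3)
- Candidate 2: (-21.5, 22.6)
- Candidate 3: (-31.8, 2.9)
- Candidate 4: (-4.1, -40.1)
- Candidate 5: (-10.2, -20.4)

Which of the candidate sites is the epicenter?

Candidate 3

For each candidate, compare |candidate − station| to the reported distance:
Candidate 1: residuals N_04 7.4, N_05 10.2, N_06 53.8 → max 53.8 km
Candidate 2: residuals N_04 13.4, N_05 20.4, N_06 4.2 → max 20.4 km
Candidate 3: residuals N_04 0.1, N_05 0.1, N_06 0.1 → max 0.1 km
Candidate 4: residuals N_04 1.4, N_05 23.4, N_06 40.8 → max 40.8 km
Candidate 5: residuals N_04 8.6, N_05 16.2, N_06 30.1 → max 30.1 km
Only Candidate 3 has all residuals ≈ 0.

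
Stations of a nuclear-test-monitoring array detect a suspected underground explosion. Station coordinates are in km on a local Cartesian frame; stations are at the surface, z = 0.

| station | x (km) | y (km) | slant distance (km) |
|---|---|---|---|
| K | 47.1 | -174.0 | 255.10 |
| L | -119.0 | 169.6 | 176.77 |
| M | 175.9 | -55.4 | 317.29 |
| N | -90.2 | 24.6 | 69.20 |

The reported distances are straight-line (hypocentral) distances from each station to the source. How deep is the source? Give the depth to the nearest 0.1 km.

depth ≈ 49.0 km

Each station gives a sphere (x−x_i)² + (y−y_i)² + z² = d_i² (stations at z=0).
Subtracting the K sphere from L and M: z² cancels, leaving linear equations in x and y:
-332.2 x + 687.2 y = 44259.13
257.6 x + 237.2 y = -34081.37
Solving: x ≈ -132.589, y ≈ 0.310 km (keep extra digits for the depth step; rounded: -132.6, 0.3).
Then from the K sphere: z² = 255.10² − (x − 47.1)² − (y + 174.0)² with x = -132.589, y = 0.310, so z ≈ 49.030 ≈ 49.0 km.
Check against N (with the unrounded solution): distance 69.21 ≈ 69.20 km. ✓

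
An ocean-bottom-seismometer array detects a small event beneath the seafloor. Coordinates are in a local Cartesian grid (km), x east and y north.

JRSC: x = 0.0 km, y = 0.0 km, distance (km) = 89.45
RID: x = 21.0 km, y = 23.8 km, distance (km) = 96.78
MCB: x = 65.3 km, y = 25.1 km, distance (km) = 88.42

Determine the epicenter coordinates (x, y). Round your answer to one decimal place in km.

Circle about each station: x² + y² = 89.45²; (x − 21.0)² + (y − 23.8)² = 96.78²; (x − 65.3)² + (y − 25.1)² = 88.42².
Subtracting the JRSC equation from the RID and MCB equations removes the quadratic terms:
42.0 x + 47.6 y = -357.63
130.6 x + 50.2 y = 5077.31
Solving the 2×2 system: x ≈ 63.2, y ≈ -63.3 km.
Check against JRSC (with the unrounded x, y): √(x²+y²) = 89.43 ≈ 89.45 km. ✓

x ≈ 63.2 km, y ≈ -63.3 km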